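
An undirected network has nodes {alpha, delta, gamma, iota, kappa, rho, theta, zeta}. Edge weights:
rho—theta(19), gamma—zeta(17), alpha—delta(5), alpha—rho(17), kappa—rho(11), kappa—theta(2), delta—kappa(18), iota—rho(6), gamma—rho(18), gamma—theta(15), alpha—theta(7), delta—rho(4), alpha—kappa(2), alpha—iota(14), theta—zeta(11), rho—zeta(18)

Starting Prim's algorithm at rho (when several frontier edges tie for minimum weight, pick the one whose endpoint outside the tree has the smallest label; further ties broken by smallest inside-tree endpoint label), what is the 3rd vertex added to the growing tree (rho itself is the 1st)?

alpha

Grow the tree from rho using Prim:
Step 1: cheapest edge leaving the tree is delta—rho (4); add delta.
Step 2: cheapest edge leaving the tree is alpha—delta (5); add alpha.
Step 3: cheapest edge leaving the tree is alpha—kappa (2); add kappa.
Step 4: cheapest edge leaving the tree is kappa—theta (2); add theta.
Step 5: cheapest edge leaving the tree is iota—rho (6); add iota.
Step 6: cheapest edge leaving the tree is theta—zeta (11); add zeta.
Step 7: cheapest edge leaving the tree is gamma—theta (15); add gamma.
Vertex order: rho, delta, alpha, kappa, theta, iota, zeta, gamma. The 3rd vertex is alpha.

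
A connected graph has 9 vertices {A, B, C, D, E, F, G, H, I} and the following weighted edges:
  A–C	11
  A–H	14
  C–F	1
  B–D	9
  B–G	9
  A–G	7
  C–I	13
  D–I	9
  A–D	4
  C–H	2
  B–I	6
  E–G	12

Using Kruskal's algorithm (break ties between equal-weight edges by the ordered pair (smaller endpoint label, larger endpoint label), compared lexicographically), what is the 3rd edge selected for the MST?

A-D

Sort edges by weight, then run Kruskal:
C–F (1): add — endpoints in different components.
C–H (2): add — endpoints in different components.
A–D (4): add — endpoints in different components.
B–I (6): add — endpoints in different components.
A–G (7): add — endpoints in different components.
B–D (9): add — endpoints in different components.
B–G (9): skip — B and G already connected.
D–I (9): skip — D and I already connected.
A–C (11): add — endpoints in different components.
E–G (12): add — endpoints in different components.
The 3rd edge added is A–D.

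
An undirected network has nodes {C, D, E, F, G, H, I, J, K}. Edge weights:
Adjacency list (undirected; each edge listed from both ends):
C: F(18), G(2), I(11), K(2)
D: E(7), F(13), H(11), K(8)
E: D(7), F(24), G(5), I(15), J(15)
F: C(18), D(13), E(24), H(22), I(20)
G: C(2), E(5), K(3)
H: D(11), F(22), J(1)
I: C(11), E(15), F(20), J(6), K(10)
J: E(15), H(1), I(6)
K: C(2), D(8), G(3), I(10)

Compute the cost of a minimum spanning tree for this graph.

46

Sort edges by weight, then run Kruskal:
H-J (1): add — endpoints in different components.
C-G (2): add — endpoints in different components.
C-K (2): add — endpoints in different components.
G-K (3): skip — G and K already connected.
E-G (5): add — endpoints in different components.
I-J (6): add — endpoints in different components.
D-E (7): add — endpoints in different components.
D-K (8): skip — D and K already connected.
I-K (10): add — endpoints in different components.
C-I (11): skip — C and I already connected.
D-H (11): skip — D and H already connected.
D-F (13): add — endpoints in different components.
MST edges: H-J, C-G, C-K, E-G, I-J, D-E, I-K, D-F; total weight 1+2+2+5+6+7+10+13 = 46.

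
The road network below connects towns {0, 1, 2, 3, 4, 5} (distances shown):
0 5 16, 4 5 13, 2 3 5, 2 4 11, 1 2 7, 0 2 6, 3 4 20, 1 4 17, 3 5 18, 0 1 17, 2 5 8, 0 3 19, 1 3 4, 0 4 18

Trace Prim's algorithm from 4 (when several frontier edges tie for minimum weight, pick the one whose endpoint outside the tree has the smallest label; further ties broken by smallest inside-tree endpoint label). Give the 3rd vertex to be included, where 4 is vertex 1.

3

Prim, starting at 4.
Step 1: cheapest edge leaving the tree is 2 4 (11); add 2.
Step 2: cheapest edge leaving the tree is 2 3 (5); add 3.
Step 3: cheapest edge leaving the tree is 1 3 (4); add 1.
Step 4: cheapest edge leaving the tree is 0 2 (6); add 0.
Step 5: cheapest edge leaving the tree is 2 5 (8); add 5.
Vertex order: 4, 2, 3, 1, 0, 5. The 3rd vertex is 3.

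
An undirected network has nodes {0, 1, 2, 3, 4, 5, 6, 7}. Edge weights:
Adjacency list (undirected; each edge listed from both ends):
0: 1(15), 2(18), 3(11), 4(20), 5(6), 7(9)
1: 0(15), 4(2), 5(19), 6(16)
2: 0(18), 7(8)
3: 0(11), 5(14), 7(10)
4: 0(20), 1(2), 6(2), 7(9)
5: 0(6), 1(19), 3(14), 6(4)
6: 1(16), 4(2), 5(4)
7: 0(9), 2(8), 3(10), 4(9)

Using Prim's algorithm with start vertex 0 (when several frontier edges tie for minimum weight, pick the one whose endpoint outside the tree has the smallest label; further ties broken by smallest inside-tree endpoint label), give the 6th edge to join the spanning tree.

Grow the tree from 0 using Prim:
Step 1: cheapest edge leaving the tree is 0–5 (6); add 5.
Step 2: cheapest edge leaving the tree is 5–6 (4); add 6.
Step 3: cheapest edge leaving the tree is 4–6 (2); add 4.
Step 4: cheapest edge leaving the tree is 1–4 (2); add 1.
Step 5: cheapest edge leaving the tree is 0–7 (9); add 7.
Step 6: cheapest edge leaving the tree is 2–7 (8); add 2.
Step 7: cheapest edge leaving the tree is 3–7 (10); add 3.
The 6th edge added is 2–7.

2-7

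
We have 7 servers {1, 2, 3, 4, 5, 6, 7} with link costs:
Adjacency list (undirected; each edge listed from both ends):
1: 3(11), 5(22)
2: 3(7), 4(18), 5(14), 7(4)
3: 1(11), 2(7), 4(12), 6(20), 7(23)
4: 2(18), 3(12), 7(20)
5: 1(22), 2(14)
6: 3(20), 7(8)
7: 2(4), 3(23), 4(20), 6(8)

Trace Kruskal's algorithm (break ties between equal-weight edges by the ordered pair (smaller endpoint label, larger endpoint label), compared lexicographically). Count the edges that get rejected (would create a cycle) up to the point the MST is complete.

Kruskal: consider edges lightest-first.
2 7 (4): add. Components now {1} {2,7} {3} {4} {5} {6}
2 3 (7): add. Components now {1} {2,3,7} {4} {5} {6}
6 7 (8): add. Components now {1} {2,3,6,7} {4} {5}
1 3 (11): add. Components now {1,2,3,6,7} {4} {5}
3 4 (12): add. Components now {1,2,3,4,6,7} {5}
2 5 (14): add. Components now {1,2,3,4,5,6,7}
Edges rejected before the tree was complete: 0.

0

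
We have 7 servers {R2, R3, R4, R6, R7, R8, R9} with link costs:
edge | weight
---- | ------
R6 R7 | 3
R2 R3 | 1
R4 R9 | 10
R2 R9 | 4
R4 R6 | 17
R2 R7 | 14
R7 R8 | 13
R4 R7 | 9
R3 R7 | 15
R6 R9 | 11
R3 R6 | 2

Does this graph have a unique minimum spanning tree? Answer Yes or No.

Sort edges by weight, then run Kruskal:
R2 R3 (1): add — endpoints in different components.
R3 R6 (2): add — endpoints in different components.
R6 R7 (3): add — endpoints in different components.
R2 R9 (4): add — endpoints in different components.
R4 R7 (9): add — endpoints in different components.
R4 R9 (10): skip — R9 and R4 already connected.
R6 R9 (11): skip — R9 and R6 already connected.
R7 R8 (13): add — endpoints in different components.
Every non-tree edge has weight strictly greater than the heaviest edge on the tree path between its endpoints, so the MST is unique.

Yes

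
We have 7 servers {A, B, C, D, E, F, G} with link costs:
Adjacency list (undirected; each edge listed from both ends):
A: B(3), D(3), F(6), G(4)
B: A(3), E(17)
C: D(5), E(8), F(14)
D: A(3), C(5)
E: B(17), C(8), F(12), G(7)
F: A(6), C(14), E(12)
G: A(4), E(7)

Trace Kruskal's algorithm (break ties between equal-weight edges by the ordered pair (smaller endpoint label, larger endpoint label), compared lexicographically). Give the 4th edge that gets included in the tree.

Sort edges by weight, then run Kruskal:
A B (3): add — endpoints in different components.
A D (3): add — endpoints in different components.
A G (4): add — endpoints in different components.
C D (5): add — endpoints in different components.
A F (6): add — endpoints in different components.
E G (7): add — endpoints in different components.
The 4th edge added is C D.

C-D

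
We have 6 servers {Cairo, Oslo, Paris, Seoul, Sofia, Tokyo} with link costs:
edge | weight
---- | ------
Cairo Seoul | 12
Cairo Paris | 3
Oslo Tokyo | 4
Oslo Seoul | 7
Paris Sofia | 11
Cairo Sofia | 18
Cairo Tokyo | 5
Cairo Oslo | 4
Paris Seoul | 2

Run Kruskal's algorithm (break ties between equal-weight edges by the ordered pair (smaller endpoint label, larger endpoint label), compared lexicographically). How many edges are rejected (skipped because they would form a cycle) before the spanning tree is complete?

2

Sort edges by weight, then run Kruskal:
Paris Seoul (2): add — endpoints in different components.
Cairo Paris (3): add — endpoints in different components.
Cairo Oslo (4): add — endpoints in different components.
Oslo Tokyo (4): add — endpoints in different components.
Cairo Tokyo (5): skip — Cairo and Tokyo already connected.
Oslo Seoul (7): skip — Seoul and Oslo already connected.
Paris Sofia (11): add — endpoints in different components.
Edges rejected before the tree was complete: 2.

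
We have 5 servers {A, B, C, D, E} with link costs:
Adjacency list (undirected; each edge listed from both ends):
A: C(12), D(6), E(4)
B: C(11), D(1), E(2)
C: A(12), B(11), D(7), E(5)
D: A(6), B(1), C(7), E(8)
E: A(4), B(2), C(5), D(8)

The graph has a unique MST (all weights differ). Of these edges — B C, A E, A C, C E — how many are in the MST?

2

Kruskal: consider edges lightest-first.
B D (1): add — endpoints in different components.
B E (2): add — endpoints in different components.
A E (4): add — endpoints in different components.
C E (5): add — endpoints in different components.
MST edge set: {B D, B E, A E, C E}.
Of the listed edges, {A E, C E} are in the MST → 2.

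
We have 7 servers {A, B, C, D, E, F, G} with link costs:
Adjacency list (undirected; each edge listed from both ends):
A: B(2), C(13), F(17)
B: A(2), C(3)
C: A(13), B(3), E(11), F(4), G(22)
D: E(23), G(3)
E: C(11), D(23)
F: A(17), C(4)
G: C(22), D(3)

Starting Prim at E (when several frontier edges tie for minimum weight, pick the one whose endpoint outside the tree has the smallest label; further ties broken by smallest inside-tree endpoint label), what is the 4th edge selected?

C-F

Prim, starting at E.
Step 1: cheapest edge leaving the tree is C–E (11); add C.
Step 2: cheapest edge leaving the tree is B–C (3); add B.
Step 3: cheapest edge leaving the tree is A–B (2); add A.
Step 4: cheapest edge leaving the tree is C–F (4); add F.
Step 5: cheapest edge leaving the tree is C–G (22); add G.
Step 6: cheapest edge leaving the tree is D–G (3); add D.
The 4th edge added is C–F.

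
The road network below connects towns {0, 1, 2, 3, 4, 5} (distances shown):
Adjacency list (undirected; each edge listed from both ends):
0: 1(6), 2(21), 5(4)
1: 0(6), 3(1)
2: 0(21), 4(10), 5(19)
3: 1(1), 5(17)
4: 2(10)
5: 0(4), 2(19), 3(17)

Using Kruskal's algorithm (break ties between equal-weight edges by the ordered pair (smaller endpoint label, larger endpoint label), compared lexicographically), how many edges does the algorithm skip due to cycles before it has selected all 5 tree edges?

Kruskal's algorithm — process edges by increasing weight (ties by edge label):
1—3 (1): add — endpoints in different components.
0—5 (4): add — endpoints in different components.
0—1 (6): add — endpoints in different components.
2—4 (10): add — endpoints in different components.
3—5 (17): skip — 3 and 5 already connected.
2—5 (19): add — endpoints in different components.
Edges rejected before the tree was complete: 1.

1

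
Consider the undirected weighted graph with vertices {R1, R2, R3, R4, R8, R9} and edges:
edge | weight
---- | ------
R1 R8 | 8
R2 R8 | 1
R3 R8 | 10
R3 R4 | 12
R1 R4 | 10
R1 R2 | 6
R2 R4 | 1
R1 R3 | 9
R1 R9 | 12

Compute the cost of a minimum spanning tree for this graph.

Sort edges by weight, then run Kruskal:
R2 R4 (1): add. Components now {R2,R4} {R9} {R1} {R3} {R8}
R2 R8 (1): add. Components now {R2,R4,R8} {R9} {R1} {R3}
R1 R2 (6): add. Components now {R1,R2,R4,R8} {R9} {R3}
R1 R8 (8): skip — R1 and R8 already connected.
R1 R3 (9): add. Components now {R1,R2,R3,R4,R8} {R9}
R1 R4 (10): skip — R4 and R1 already connected.
R3 R8 (10): skip — R3 and R8 already connected.
R1 R9 (12): add. Components now {R1,R2,R3,R4,R8,R9}
MST edges: R2 R4, R2 R8, R1 R2, R1 R3, R1 R9; total weight 1+1+6+9+12 = 29.

29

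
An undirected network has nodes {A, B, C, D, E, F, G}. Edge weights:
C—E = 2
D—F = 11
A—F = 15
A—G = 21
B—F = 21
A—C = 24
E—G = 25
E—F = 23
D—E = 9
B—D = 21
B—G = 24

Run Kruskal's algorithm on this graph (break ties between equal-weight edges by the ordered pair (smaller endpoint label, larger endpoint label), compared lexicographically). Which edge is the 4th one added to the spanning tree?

A-F

Kruskal: consider edges lightest-first.
C—E (2): add. Components now {A} {B} {C,E} {D} {F} {G}
D—E (9): add. Components now {A} {B} {C,D,E} {F} {G}
D—F (11): add. Components now {A} {B} {C,D,E,F} {G}
A—F (15): add. Components now {A,C,D,E,F} {B} {G}
A—G (21): add. Components now {A,C,D,E,F,G} {B}
B—D (21): add. Components now {A,B,C,D,E,F,G}
The 4th edge added is A—F.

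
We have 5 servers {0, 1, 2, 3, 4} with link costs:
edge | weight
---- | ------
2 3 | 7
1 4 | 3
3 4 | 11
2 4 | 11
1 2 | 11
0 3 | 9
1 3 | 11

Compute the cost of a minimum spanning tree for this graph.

30

Grow the tree from 4 using Prim:
Step 1: cheapest edge leaving the tree is 1 4 (3); add 1.
Step 2: cheapest edge leaving the tree is 1 2 (11); add 2.
Step 3: cheapest edge leaving the tree is 2 3 (7); add 3.
Step 4: cheapest edge leaving the tree is 0 3 (9); add 0.
MST edges: 1 4, 1 2, 2 3, 0 3; total weight 3+11+7+9 = 30.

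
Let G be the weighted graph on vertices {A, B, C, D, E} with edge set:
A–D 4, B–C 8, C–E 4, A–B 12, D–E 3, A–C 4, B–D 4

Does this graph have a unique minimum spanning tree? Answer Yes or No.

No

Kruskal's algorithm — process edges by increasing weight (ties by edge label):
D–E (3): add — endpoints in different components.
A–C (4): add — endpoints in different components.
A–D (4): add — endpoints in different components.
B–D (4): add — endpoints in different components.
Non-tree edge C–E has weight 4, equal to the heaviest edge on its tree cycle — swapping gives another MST of the same weight. Not unique.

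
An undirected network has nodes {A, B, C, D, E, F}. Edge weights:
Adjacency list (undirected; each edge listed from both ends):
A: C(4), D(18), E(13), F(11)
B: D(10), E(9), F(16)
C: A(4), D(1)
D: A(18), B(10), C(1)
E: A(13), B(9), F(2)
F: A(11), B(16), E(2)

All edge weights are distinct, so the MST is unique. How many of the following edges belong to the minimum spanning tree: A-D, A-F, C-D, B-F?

Sort edges by weight, then run Kruskal:
C-D (1): add — endpoints in different components.
E-F (2): add — endpoints in different components.
A-C (4): add — endpoints in different components.
B-E (9): add — endpoints in different components.
B-D (10): add — endpoints in different components.
MST edge set: {C-D, E-F, A-C, B-E, B-D}.
Of the listed edges, {C-D} are in the MST → 1.

1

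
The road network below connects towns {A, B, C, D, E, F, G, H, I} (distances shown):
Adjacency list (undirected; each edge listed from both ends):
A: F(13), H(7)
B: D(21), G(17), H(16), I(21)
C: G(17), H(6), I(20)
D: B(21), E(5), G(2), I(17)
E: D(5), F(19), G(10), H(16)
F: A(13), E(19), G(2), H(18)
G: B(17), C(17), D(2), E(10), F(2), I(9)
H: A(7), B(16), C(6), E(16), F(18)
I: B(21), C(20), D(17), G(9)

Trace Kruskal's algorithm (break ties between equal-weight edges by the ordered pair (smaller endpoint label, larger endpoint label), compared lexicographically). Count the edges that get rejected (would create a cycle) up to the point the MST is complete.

1

Kruskal's algorithm — process edges by increasing weight (ties by edge label):
D–G (2): add — endpoints in different components.
F–G (2): add — endpoints in different components.
D–E (5): add — endpoints in different components.
C–H (6): add — endpoints in different components.
A–H (7): add — endpoints in different components.
G–I (9): add — endpoints in different components.
E–G (10): skip — E and G already connected.
A–F (13): add — endpoints in different components.
B–H (16): add — endpoints in different components.
Edges rejected before the tree was complete: 1.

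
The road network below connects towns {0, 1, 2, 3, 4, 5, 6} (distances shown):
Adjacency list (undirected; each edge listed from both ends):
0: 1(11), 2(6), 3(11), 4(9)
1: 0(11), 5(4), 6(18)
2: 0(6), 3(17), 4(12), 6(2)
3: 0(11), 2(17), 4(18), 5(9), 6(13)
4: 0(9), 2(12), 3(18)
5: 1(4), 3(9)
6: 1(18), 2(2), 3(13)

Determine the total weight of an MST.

Kruskal's algorithm — process edges by increasing weight (ties by edge label):
2–6 (2): add — endpoints in different components.
1–5 (4): add — endpoints in different components.
0–2 (6): add — endpoints in different components.
0–4 (9): add — endpoints in different components.
3–5 (9): add — endpoints in different components.
0–1 (11): add — endpoints in different components.
MST edges: 2–6, 1–5, 0–2, 0–4, 3–5, 0–1; total weight 2+4+6+9+9+11 = 41.

41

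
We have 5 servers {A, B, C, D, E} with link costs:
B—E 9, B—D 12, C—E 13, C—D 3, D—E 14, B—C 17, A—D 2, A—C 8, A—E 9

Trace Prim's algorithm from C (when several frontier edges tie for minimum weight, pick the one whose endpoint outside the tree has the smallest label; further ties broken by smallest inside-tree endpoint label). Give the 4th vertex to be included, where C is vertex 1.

E

Prim's algorithm from C:
Step 1: cheapest edge leaving the tree is C—D (3); add D.
Step 2: cheapest edge leaving the tree is A—D (2); add A.
Step 3: cheapest edge leaving the tree is A—E (9); add E.
Step 4: cheapest edge leaving the tree is B—E (9); add B.
Vertex order: C, D, A, E, B. The 4th vertex is E.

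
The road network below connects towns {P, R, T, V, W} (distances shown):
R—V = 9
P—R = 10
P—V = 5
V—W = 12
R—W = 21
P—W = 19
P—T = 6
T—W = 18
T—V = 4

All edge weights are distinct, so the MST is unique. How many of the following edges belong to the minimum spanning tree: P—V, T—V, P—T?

2

Sort edges by weight, then run Kruskal:
T—V (4): add — endpoints in different components.
P—V (5): add — endpoints in different components.
P—T (6): skip — T and P already connected.
R—V (9): add — endpoints in different components.
P—R (10): skip — R and P already connected.
V—W (12): add — endpoints in different components.
MST edge set: {T—V, P—V, R—V, V—W}.
Of the listed edges, {P—V, T—V} are in the MST → 2.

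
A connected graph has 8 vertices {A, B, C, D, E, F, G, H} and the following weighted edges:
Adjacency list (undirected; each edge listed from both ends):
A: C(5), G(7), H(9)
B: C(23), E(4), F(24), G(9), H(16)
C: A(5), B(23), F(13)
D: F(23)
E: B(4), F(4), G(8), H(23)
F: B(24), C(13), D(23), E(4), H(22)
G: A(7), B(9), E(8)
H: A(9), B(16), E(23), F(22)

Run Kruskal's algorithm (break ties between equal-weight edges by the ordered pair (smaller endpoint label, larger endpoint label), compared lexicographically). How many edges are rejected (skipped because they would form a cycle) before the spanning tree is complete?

Kruskal's algorithm — process edges by increasing weight (ties by edge label):
B—E (4): add — endpoints in different components.
E—F (4): add — endpoints in different components.
A—C (5): add — endpoints in different components.
A—G (7): add — endpoints in different components.
E—G (8): add — endpoints in different components.
A—H (9): add — endpoints in different components.
B—G (9): skip — B and G already connected.
C—F (13): skip — C and F already connected.
B—H (16): skip — B and H already connected.
F—H (22): skip — F and H already connected.
B—C (23): skip — B and C already connected.
D—F (23): add — endpoints in different components.
Edges rejected before the tree was complete: 5.

5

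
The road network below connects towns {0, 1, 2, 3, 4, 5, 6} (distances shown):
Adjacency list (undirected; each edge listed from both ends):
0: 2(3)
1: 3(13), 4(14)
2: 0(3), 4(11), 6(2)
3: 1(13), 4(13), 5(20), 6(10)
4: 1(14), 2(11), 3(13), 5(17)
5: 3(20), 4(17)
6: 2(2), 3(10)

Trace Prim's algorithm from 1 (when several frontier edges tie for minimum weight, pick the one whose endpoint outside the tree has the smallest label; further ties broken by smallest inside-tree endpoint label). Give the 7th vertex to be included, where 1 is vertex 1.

Prim, starting at 1.
Step 1: frontier [1-3 13, 1-4 14] → take 1-3 (13); add 3.
Step 2: frontier [1-4 14, 3-6 10, 3-4 13, 3-5 20] → take 3-6 (10); add 6.
Step 3: frontier [1-4 14, 3-4 13, 3-5 20, 2-6 2] → take 2-6 (2); add 2.
Step 4: frontier [1-4 14, 0-2 3, 2-4 11, 3-4 13, 3-5 20] → take 0-2 (3); add 0.
Step 5: frontier [1-4 14, 2-4 11, 3-4 13, 3-5 20] → take 2-4 (11); add 4.
Step 6: frontier [3-5 20, 4-5 17] → take 4-5 (17); add 5.
Vertex order: 1, 3, 6, 2, 0, 4, 5. The 7th vertex is 5.

5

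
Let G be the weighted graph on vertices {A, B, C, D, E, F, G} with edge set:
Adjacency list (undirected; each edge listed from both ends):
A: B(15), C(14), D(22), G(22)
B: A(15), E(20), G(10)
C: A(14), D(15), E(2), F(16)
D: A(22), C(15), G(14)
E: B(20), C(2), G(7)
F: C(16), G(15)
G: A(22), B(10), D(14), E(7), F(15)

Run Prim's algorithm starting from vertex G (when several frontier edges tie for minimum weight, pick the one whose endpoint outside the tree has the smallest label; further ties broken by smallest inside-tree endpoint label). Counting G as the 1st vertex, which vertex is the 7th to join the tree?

F

Grow the tree from G using Prim:
Step 1: cheapest edge leaving the tree is E—G (7); add E.
Step 2: cheapest edge leaving the tree is C—E (2); add C.
Step 3: cheapest edge leaving the tree is B—G (10); add B.
Step 4: cheapest edge leaving the tree is A—C (14); add A.
Step 5: cheapest edge leaving the tree is D—G (14); add D.
Step 6: cheapest edge leaving the tree is F—G (15); add F.
Vertex order: G, E, C, B, A, D, F. The 7th vertex is F.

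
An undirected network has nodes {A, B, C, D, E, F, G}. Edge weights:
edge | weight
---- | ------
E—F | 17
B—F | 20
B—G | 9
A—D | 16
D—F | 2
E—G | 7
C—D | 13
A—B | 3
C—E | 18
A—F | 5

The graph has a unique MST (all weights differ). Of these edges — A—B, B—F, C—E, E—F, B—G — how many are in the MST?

Kruskal: consider edges lightest-first.
D—F (2): add — endpoints in different components.
A—B (3): add — endpoints in different components.
A—F (5): add — endpoints in different components.
E—G (7): add — endpoints in different components.
B—G (9): add — endpoints in different components.
C—D (13): add — endpoints in different components.
MST edge set: {D—F, A—B, A—F, E—G, B—G, C—D}.
Of the listed edges, {A—B, B—G} are in the MST → 2.

2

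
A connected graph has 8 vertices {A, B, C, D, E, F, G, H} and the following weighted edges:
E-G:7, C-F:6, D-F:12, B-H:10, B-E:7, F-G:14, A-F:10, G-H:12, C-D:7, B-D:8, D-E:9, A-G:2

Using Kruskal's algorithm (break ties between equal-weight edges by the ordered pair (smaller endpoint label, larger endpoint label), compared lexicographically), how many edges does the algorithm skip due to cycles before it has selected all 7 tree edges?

2

Sort edges by weight, then run Kruskal:
A-G (2): add — endpoints in different components.
C-F (6): add — endpoints in different components.
B-E (7): add — endpoints in different components.
C-D (7): add — endpoints in different components.
E-G (7): add — endpoints in different components.
B-D (8): add — endpoints in different components.
D-E (9): skip — D and E already connected.
A-F (10): skip — A and F already connected.
B-H (10): add — endpoints in different components.
Edges rejected before the tree was complete: 2.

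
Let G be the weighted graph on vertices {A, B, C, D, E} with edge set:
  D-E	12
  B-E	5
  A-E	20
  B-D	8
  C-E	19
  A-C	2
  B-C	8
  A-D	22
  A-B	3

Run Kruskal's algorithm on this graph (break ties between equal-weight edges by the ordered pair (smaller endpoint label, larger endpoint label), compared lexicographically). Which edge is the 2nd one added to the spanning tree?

Sort edges by weight, then run Kruskal:
A-C (2): add — endpoints in different components.
A-B (3): add — endpoints in different components.
B-E (5): add — endpoints in different components.
B-C (8): skip — B and C already connected.
B-D (8): add — endpoints in different components.
The 2nd edge added is A-B.

A-B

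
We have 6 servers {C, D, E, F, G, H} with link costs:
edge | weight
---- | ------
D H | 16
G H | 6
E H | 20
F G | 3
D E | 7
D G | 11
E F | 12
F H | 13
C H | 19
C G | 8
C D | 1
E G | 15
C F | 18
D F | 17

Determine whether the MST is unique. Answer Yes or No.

Yes

Sort edges by weight, then run Kruskal:
C D (1): add. Components now {C,D} {E} {F} {G} {H}
F G (3): add. Components now {C,D} {E} {F,G} {H}
G H (6): add. Components now {C,D} {E} {F,G,H}
D E (7): add. Components now {C,D,E} {F,G,H}
C G (8): add. Components now {C,D,E,F,G,H}
Every non-tree edge has weight strictly greater than the heaviest edge on the tree path between its endpoints, so the MST is unique.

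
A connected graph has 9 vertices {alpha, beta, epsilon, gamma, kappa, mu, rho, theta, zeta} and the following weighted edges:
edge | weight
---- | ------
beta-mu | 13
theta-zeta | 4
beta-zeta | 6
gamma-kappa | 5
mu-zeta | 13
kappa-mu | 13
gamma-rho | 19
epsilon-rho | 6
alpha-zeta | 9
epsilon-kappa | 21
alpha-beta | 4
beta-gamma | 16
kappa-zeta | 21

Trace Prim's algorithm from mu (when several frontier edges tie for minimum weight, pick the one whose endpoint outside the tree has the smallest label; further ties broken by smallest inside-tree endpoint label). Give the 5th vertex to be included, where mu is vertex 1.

theta

Grow the tree from mu using Prim:
Step 1: frontier [beta-mu 13, kappa-mu 13, mu-zeta 13] → take beta-mu (13); add beta.
Step 2: frontier [alpha-beta 4, beta-zeta 6, beta-gamma 16, kappa-mu 13, mu-zeta 13] → take alpha-beta (4); add alpha.
Step 3: frontier [alpha-zeta 9, beta-zeta 6, beta-gamma 16, kappa-mu 13, mu-zeta 13] → take beta-zeta (6); add zeta.
Step 4: frontier [beta-gamma 16, kappa-mu 13, theta-zeta 4, kappa-zeta 21] → take theta-zeta (4); add theta.
Step 5: frontier [beta-gamma 16, kappa-mu 13, kappa-zeta 21] → take kappa-mu (13); add kappa.
Step 6: frontier [beta-gamma 16, gamma-kappa 5, epsilon-kappa 21] → take gamma-kappa (5); add gamma.
Step 7: frontier [gamma-rho 19, epsilon-kappa 21] → take gamma-rho (19); add rho.
Step 8: frontier [epsilon-kappa 21, epsilon-rho 6] → take epsilon-rho (6); add epsilon.
Vertex order: mu, beta, alpha, zeta, theta, kappa, gamma, rho, epsilon. The 5th vertex is theta.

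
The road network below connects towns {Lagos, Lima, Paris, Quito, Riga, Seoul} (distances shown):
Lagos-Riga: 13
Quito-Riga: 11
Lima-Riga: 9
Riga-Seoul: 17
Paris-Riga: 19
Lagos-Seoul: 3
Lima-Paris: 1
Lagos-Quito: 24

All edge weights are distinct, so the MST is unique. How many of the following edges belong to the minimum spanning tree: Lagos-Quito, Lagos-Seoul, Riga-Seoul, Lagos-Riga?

2

Kruskal: consider edges lightest-first.
Lima-Paris (1): add — endpoints in different components.
Lagos-Seoul (3): add — endpoints in different components.
Lima-Riga (9): add — endpoints in different components.
Quito-Riga (11): add — endpoints in different components.
Lagos-Riga (13): add — endpoints in different components.
MST edge set: {Lima-Paris, Lagos-Seoul, Lima-Riga, Quito-Riga, Lagos-Riga}.
Of the listed edges, {Lagos-Seoul, Lagos-Riga} are in the MST → 2.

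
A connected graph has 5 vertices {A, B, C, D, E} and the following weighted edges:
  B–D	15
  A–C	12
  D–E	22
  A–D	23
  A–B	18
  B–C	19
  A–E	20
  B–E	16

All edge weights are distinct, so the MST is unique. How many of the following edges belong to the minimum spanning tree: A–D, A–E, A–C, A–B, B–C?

2

Sort edges by weight, then run Kruskal:
A–C (12): add. Components now {A,C} {B} {D} {E}
B–D (15): add. Components now {A,C} {B,D} {E}
B–E (16): add. Components now {A,C} {B,D,E}
A–B (18): add. Components now {A,B,C,D,E}
MST edge set: {A–C, B–D, B–E, A–B}.
Of the listed edges, {A–C, A–B} are in the MST → 2.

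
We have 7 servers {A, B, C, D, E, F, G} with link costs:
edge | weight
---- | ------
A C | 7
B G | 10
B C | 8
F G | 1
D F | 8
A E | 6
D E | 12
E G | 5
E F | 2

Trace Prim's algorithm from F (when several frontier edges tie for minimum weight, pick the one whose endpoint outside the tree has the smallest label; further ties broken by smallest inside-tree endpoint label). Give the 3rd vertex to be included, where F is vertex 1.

E

Grow the tree from F using Prim:
Step 1: frontier [F G 1, E F 2, D F 8] → take F G (1); add G.
Step 2: frontier [E F 2, D F 8, E G 5, B G 10] → take E F (2); add E.
Step 3: frontier [A E 6, D E 12, D F 8, B G 10] → take A E (6); add A.
Step 4: frontier [A C 7, D E 12, D F 8, B G 10] → take A C (7); add C.
Step 5: frontier [B C 8, D E 12, D F 8, B G 10] → take B C (8); add B.
Step 6: frontier [D E 12, D F 8] → take D F (8); add D.
Vertex order: F, G, E, A, C, B, D. The 3rd vertex is E.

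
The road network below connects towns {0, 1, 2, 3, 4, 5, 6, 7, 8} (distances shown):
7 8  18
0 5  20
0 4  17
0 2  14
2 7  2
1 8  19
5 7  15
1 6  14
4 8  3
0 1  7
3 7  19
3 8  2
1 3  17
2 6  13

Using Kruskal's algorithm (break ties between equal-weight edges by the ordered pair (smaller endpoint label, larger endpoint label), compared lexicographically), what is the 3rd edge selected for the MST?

Kruskal: consider edges lightest-first.
2 7 (2): add — endpoints in different components.
3 8 (2): add — endpoints in different components.
4 8 (3): add — endpoints in different components.
0 1 (7): add — endpoints in different components.
2 6 (13): add — endpoints in different components.
0 2 (14): add — endpoints in different components.
1 6 (14): skip — 1 and 6 already connected.
5 7 (15): add — endpoints in different components.
0 4 (17): add — endpoints in different components.
The 3rd edge added is 4 8.

4-8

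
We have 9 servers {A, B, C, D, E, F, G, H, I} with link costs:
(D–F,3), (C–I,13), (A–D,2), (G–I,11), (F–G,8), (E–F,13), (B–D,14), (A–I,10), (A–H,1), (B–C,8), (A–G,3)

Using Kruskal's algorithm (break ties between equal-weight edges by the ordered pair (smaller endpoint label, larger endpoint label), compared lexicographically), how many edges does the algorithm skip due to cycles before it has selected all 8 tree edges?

Kruskal's algorithm — process edges by increasing weight (ties by edge label):
A–H (1): add — endpoints in different components.
A–D (2): add — endpoints in different components.
A–G (3): add — endpoints in different components.
D–F (3): add — endpoints in different components.
B–C (8): add — endpoints in different components.
F–G (8): skip — F and G already connected.
A–I (10): add — endpoints in different components.
G–I (11): skip — G and I already connected.
C–I (13): add — endpoints in different components.
E–F (13): add — endpoints in different components.
Edges rejected before the tree was complete: 2.

2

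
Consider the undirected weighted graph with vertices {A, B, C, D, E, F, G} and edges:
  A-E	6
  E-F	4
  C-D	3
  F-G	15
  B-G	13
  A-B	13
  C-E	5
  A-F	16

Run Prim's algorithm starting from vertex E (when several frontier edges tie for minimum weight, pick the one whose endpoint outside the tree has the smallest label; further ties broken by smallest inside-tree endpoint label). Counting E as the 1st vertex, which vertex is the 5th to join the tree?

Grow the tree from E using Prim:
Step 1: frontier [E-F 4, C-E 5, A-E 6] → take E-F (4); add F.
Step 2: frontier [C-E 5, A-E 6, F-G 15, A-F 16] → take C-E (5); add C.
Step 3: frontier [C-D 3, A-E 6, F-G 15, A-F 16] → take C-D (3); add D.
Step 4: frontier [A-E 6, F-G 15, A-F 16] → take A-E (6); add A.
Step 5: frontier [A-B 13, F-G 15] → take A-B (13); add B.
Step 6: frontier [B-G 13, F-G 15] → take B-G (13); add G.
Vertex order: E, F, C, D, A, B, G. The 5th vertex is A.

A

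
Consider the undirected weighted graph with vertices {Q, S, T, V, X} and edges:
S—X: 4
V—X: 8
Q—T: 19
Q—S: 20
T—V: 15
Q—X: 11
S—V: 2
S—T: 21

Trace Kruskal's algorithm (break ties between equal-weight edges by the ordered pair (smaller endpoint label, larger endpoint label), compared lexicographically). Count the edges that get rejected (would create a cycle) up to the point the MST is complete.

Kruskal's algorithm — process edges by increasing weight (ties by edge label):
S—V (2): add — endpoints in different components.
S—X (4): add — endpoints in different components.
V—X (8): skip — V and X already connected.
Q—X (11): add — endpoints in different components.
T—V (15): add — endpoints in different components.
Edges rejected before the tree was complete: 1.

1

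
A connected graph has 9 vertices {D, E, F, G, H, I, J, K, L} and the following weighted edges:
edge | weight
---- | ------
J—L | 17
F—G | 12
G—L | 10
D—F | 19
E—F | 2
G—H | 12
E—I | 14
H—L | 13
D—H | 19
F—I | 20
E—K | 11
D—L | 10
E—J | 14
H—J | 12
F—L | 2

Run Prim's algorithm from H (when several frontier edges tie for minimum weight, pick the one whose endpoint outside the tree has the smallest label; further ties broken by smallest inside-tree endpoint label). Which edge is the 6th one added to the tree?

Grow the tree from H using Prim:
Step 1: cheapest edge leaving the tree is G—H (12); add G.
Step 2: cheapest edge leaving the tree is G—L (10); add L.
Step 3: cheapest edge leaving the tree is F—L (2); add F.
Step 4: cheapest edge leaving the tree is E—F (2); add E.
Step 5: cheapest edge leaving the tree is D—L (10); add D.
Step 6: cheapest edge leaving the tree is E—K (11); add K.
Step 7: cheapest edge leaving the tree is H—J (12); add J.
Step 8: cheapest edge leaving the tree is E—I (14); add I.
The 6th edge added is E—K.

E-K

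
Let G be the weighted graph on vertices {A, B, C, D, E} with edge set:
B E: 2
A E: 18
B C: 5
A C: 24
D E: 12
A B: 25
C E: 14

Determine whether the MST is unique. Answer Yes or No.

Sort edges by weight, then run Kruskal:
B E (2): add. Components now {A} {B,E} {C} {D}
B C (5): add. Components now {A} {B,C,E} {D}
D E (12): add. Components now {A} {B,C,D,E}
C E (14): skip — C and E already connected.
A E (18): add. Components now {A,B,C,D,E}
Every non-tree edge has weight strictly greater than the heaviest edge on the tree path between its endpoints, so the MST is unique.

Yes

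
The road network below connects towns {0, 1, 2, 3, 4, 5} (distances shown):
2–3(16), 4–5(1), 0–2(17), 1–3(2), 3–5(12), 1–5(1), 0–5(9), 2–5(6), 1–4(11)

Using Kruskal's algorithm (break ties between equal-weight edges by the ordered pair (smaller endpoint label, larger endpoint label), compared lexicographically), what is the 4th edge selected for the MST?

Kruskal's algorithm — process edges by increasing weight (ties by edge label):
1–5 (1): add — endpoints in different components.
4–5 (1): add — endpoints in different components.
1–3 (2): add — endpoints in different components.
2–5 (6): add — endpoints in different components.
0–5 (9): add — endpoints in different components.
The 4th edge added is 2–5.

2-5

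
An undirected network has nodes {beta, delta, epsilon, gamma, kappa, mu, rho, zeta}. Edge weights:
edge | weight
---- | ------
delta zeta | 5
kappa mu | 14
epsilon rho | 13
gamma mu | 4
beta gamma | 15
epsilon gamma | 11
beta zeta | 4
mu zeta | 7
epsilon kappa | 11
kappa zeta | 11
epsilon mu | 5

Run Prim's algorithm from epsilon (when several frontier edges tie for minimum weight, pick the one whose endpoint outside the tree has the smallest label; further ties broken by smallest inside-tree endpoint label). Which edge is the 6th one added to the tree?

Grow the tree from epsilon using Prim:
Step 1: frontier [epsilon mu 5, epsilon gamma 11, epsilon kappa 11, epsilon rho 13] → take epsilon mu (5); add mu.
Step 2: frontier [epsilon gamma 11, epsilon kappa 11, epsilon rho 13, gamma mu 4, mu zeta 7, kappa mu 14] → take gamma mu (4); add gamma.
Step 3: frontier [epsilon kappa 11, epsilon rho 13, beta gamma 15, mu zeta 7, kappa mu 14] → take mu zeta (7); add zeta.
Step 4: frontier [epsilon kappa 11, epsilon rho 13, beta gamma 15, kappa mu 14, beta zeta 4, delta zeta 5, kappa zeta 11] → take beta zeta (4); add beta.
Step 5: frontier [epsilon kappa 11, epsilon rho 13, kappa mu 14, delta zeta 5, kappa zeta 11] → take delta zeta (5); add delta.
Step 6: frontier [epsilon kappa 11, epsilon rho 13, kappa mu 14, kappa zeta 11] → take epsilon kappa (11); add kappa.
Step 7: frontier [epsilon rho 13] → take epsilon rho (13); add rho.
The 6th edge added is epsilon kappa.

epsilon-kappa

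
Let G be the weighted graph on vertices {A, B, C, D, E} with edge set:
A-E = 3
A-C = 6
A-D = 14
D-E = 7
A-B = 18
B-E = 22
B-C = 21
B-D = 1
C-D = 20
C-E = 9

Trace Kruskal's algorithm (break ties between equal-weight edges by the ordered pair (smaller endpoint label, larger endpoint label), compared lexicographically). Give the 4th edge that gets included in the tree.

Sort edges by weight, then run Kruskal:
B-D (1): add. Components now {A} {B,D} {C} {E}
A-E (3): add. Components now {A,E} {B,D} {C}
A-C (6): add. Components now {A,C,E} {B,D}
D-E (7): add. Components now {A,B,C,D,E}
The 4th edge added is D-E.

D-E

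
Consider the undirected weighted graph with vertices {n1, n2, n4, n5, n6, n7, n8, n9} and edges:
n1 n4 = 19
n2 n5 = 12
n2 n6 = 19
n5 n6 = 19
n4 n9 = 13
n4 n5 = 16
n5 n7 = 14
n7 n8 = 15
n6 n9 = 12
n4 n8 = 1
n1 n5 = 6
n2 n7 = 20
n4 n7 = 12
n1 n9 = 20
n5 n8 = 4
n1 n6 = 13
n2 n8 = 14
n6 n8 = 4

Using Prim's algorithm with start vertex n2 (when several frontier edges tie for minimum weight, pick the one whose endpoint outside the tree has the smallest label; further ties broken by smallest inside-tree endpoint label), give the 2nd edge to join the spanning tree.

n5-n8

Prim's algorithm from n2:
Step 1: cheapest edge leaving the tree is n2 n5 (12); add n5.
Step 2: cheapest edge leaving the tree is n5 n8 (4); add n8.
Step 3: cheapest edge leaving the tree is n4 n8 (1); add n4.
Step 4: cheapest edge leaving the tree is n6 n8 (4); add n6.
Step 5: cheapest edge leaving the tree is n1 n5 (6); add n1.
Step 6: cheapest edge leaving the tree is n4 n7 (12); add n7.
Step 7: cheapest edge leaving the tree is n6 n9 (12); add n9.
The 2nd edge added is n5 n8.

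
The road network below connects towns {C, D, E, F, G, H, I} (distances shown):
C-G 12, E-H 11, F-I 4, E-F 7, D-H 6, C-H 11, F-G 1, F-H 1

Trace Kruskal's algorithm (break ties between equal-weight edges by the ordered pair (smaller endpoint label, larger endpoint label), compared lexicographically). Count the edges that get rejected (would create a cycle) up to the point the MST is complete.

0

Kruskal: consider edges lightest-first.
F-G (1): add. Components now {C} {D} {E} {F,G} {H} {I}
F-H (1): add. Components now {C} {D} {E} {F,G,H} {I}
F-I (4): add. Components now {C} {D} {E} {F,G,H,I}
D-H (6): add. Components now {C} {D,F,G,H,I} {E}
E-F (7): add. Components now {C} {D,E,F,G,H,I}
C-H (11): add. Components now {C,D,E,F,G,H,I}
Edges rejected before the tree was complete: 0.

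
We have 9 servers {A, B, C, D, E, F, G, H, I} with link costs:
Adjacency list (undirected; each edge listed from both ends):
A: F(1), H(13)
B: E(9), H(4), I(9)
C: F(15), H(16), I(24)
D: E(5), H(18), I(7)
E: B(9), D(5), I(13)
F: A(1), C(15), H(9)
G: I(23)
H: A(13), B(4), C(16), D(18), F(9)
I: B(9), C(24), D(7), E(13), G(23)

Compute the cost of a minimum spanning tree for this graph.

73

Sort edges by weight, then run Kruskal:
A—F (1): add — endpoints in different components.
B—H (4): add — endpoints in different components.
D—E (5): add — endpoints in different components.
D—I (7): add — endpoints in different components.
B—E (9): add — endpoints in different components.
B—I (9): skip — B and I already connected.
F—H (9): add — endpoints in different components.
A—H (13): skip — A and H already connected.
E—I (13): skip — E and I already connected.
C—F (15): add — endpoints in different components.
C—H (16): skip — C and H already connected.
D—H (18): skip — D and H already connected.
G—I (23): add — endpoints in different components.
MST edges: A—F, B—H, D—E, D—I, B—E, F—H, C—F, G—I; total weight 1+4+5+7+9+9+15+23 = 73.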